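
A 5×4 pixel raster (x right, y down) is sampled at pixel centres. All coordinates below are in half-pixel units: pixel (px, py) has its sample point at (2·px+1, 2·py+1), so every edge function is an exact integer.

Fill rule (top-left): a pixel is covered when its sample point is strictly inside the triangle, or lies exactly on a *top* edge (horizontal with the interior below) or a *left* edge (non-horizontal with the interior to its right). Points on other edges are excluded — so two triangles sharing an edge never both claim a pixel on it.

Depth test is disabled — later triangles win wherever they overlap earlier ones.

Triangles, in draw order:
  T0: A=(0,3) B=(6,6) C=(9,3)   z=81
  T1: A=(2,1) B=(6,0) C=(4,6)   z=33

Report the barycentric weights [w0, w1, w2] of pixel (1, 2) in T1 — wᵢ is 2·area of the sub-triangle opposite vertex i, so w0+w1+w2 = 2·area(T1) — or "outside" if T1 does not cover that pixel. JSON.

T0:
  2·area = 27  (B↔C swapped to make it positive)
  edge (0, 3)→(9, 3): d=(9,0) top-left  bias=+0
  edge (9, 3)→(6, 6): d=(-3,3) right/bottom  bias=-1
  edge (6, 6)→(0, 3): d=(-6,-3) top-left  bias=+0
    (0,1)@(1, 3): e=[0,24,3] → #  [on edge]
    (1,1)@(3, 3): e=[0,18,9] → #  [on edge]
    (2,1)@(5, 3): e=[0,12,15] → #  [on edge]
    (3,1)@(7, 3): e=[0,6,21] → #  [on edge]
    (4,1)@(9, 3): e=[0,0,27] → ·  [on edge]
    (0,2)@(1, 5): e=[18,18,-9] → ·
    (1,2)@(3, 5): e=[18,12,-3] → ·
    (2,2)@(5, 5): e=[18,6,3] → #
    (3,2)@(7, 5): e=[18,0,9] → ·  [on edge]
    (2,3)@(5, 7): e=[36,0,-9] → ·  [on edge]
  covered (5 px):
    · · · · ·
    # # # # ·
    · · # · ·
    · · · · ·
T1:
  2·area = 22
  edge (2, 1)→(6, 0): d=(4,-1) top-left  bias=+0
  edge (6, 0)→(4, 6): d=(-2,6) right/bottom  bias=-1
  edge (4, 6)→(2, 1): d=(-2,-5) top-left  bias=+0
    (1,0)@(3, 1): e=[1,16,5] → #
    (2,0)@(5, 1): e=[3,4,15] → #
    (3,0)@(7, 1): e=[5,-8,25] → ·
    (1,1)@(3, 3): e=[9,12,1] → #
    (2,1)@(5, 3): e=[11,0,11] → ·  [on edge]
    (1,2)@(3, 5): e=[17,8,-3] → ·
  covered (3 px):
    · # # · ·
    · # · · ·
    · · · · ·
    · · · · ·

Result: "outside"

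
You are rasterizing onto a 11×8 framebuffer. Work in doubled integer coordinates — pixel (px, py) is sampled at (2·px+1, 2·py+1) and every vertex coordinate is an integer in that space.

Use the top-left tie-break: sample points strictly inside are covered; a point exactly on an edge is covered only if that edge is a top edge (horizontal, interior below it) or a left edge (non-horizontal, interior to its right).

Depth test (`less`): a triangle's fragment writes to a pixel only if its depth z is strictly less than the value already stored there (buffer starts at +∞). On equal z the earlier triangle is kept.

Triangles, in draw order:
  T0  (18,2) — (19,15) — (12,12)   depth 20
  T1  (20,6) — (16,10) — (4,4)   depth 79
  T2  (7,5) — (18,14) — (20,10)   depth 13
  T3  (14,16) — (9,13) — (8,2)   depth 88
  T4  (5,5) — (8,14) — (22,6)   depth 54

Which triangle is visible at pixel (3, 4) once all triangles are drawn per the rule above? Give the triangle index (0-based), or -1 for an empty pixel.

T0:
  2·area = 88
  edge (18, 2)→(19, 15): d=(1,13) right/bottom  bias=-1
  edge (19, 15)→(12, 12): d=(-7,-3) top-left  bias=+0
  edge (12, 12)→(18, 2): d=(6,-10) top-left  bias=+0
    (8,2)@(17, 5): e=[16,64,8] → X
    (9,2)@(19, 5): e=[-10,70,28] → .
    (7,3)@(15, 7): e=[44,44,0] → X  [on edge]
    (9,3)@(19, 7): e=[-8,56,40] → .
    (2,4)@(5, 9): e=[176,0,-88] → .  [on edge]
    (7,4)@(15, 9): e=[46,30,12] → X
    (9,4)@(19, 9): e=[-6,42,52] → .
    (6,5)@(13, 11): e=[74,10,4] → X
    (9,5)@(19, 11): e=[-4,28,64] → .
    (6,6)@(13, 13): e=[76,-4,16] → .
    (7,6)@(15, 13): e=[50,2,36] → X
    (9,6)@(19, 13): e=[-2,14,76] → .
    (9,7)@(19, 15): e=[0,0,88] → .  [on edge]
  covered (10 px):
    . . . . . . . . . . .
    . . . . . . . . . . .
    . . . . . . . . X . .
    . . . . . . . X X . .
    . . . . . . . X X . .
    . . . . . . X X X . .
    . . . . . . . X X . .
    . . . . . . . . . . .
T1:
  2·area = 72
  edge (20, 6)→(16, 10): d=(-4,4) right/bottom  bias=-1
  edge (16, 10)→(4, 4): d=(-12,-6) top-left  bias=+0
  edge (4, 4)→(20, 6): d=(16,2) right/bottom  bias=-1
    (3,2)@(7, 5): e=[56,6,10] → X
    (4,2)@(9, 5): e=[48,18,6] → X
    (5,2)@(11, 5): e=[40,30,2] → X
    (6,2)@(13, 5): e=[32,42,-2] → .
    (10,2)@(21, 5): e=[0,90,-18] → .  [on edge]
    (3,3)@(7, 7): e=[48,-18,42] → .
    (4,3)@(9, 7): e=[40,-6,38] → .
    (5,3)@(11, 7): e=[32,6,34] → X
    (6,3)@(13, 7): e=[24,18,30] → X
    (7,3)@(15, 7): e=[16,30,26] → X
    (8,3)@(17, 7): e=[8,42,22] → X
    (9,3)@(19, 7): e=[0,54,18] → .  [on edge]
    (8,4)@(17, 9): e=[0,18,54] → .  [on edge]
    (7,5)@(15, 11): e=[0,-18,90] → .  [on edge]
    (6,6)@(13, 13): e=[0,-54,126] → .  [on edge]
    (5,7)@(11, 15): e=[0,-90,162] → .  [on edge]
  covered (8 px):
    . . . . . . . . . . .
    . . . . . . . . . . .
    . . . X X X . . . . .
    . . . . . X X X X . .
    . . . . . . . X . . .
    . . . . . . . . . . .
    . . . . . . . . . . .
    . . . . . . . . . . .
T2:
  2·area = 62  (B↔C swapped to make it positive)
  edge (7, 5)→(20, 10): d=(13,5) right/bottom  bias=-1
  edge (20, 10)→(18, 14): d=(-2,4) right/bottom  bias=-1
  edge (18, 14)→(7, 5): d=(-11,-9) top-left  bias=+0
    (3,2)@(7, 5): e=[0,62,0] → .  [on edge]
    (5,3)@(11, 7): e=[6,42,14] → X
    (6,3)@(13, 7): e=[-4,34,32] → .
    (5,4)@(11, 9): e=[32,38,-8] → .
    (6,4)@(13, 9): e=[22,30,10] → X
    (7,4)@(15, 9): e=[12,22,28] → X
    (8,4)@(17, 9): e=[2,14,46] → X
    (9,4)@(19, 9): e=[-8,6,64] → .
    (6,5)@(13, 11): e=[48,26,-12] → .
    (7,5)@(15, 11): e=[38,18,6] → X
    (9,5)@(19, 11): e=[18,2,42] → X
    (10,5)@(21, 11): e=[8,-6,60] → .
  covered (8 px):
    . . . . . . . . . . .
    . . . . . . . . . . .
    . . . . . . . . . . .
    . . . . . X . . . . .
    . . . . . . X X X . .
    . . . . . . . X X X .
    . . . . . . . . X . .
    . . . . . . . . . . .
T3:
  2·area = 52
  edge (14, 16)→(9, 13): d=(-5,-3) top-left  bias=+0
  edge (9, 13)→(8, 2): d=(-1,-11) top-left  bias=+0
  edge (8, 2)→(14, 16): d=(6,14) right/bottom  bias=-1
    (4,2)@(9, 5): e=[40,8,4] → X
    (5,2)@(11, 5): e=[46,30,-24] → .
    (4,3)@(9, 7): e=[30,6,16] → X
    (5,3)@(11, 7): e=[36,28,-12] → .
    (4,4)@(9, 9): e=[20,4,28] → X
    (5,4)@(11, 9): e=[26,26,0] → .  [on edge]
    (4,5)@(9, 11): e=[10,2,40] → X
    (5,5)@(11, 11): e=[16,24,12] → X
    (6,5)@(13, 11): e=[22,46,-16] → .
    (4,6)@(9, 13): e=[0,0,52] → X  [on edge]
    (6,6)@(13, 13): e=[12,44,-4] → .
    (4,7)@(9, 15): e=[-10,-2,64] → .
  covered (8 px):
    . . . . . . . . . . .
    . . . . . . . . . . .
    . . . . X . . . . . .
    . . . . X . . . . . .
    . . . . X . . . . . .
    . . . . X X . . . . .
    . . . . X X . . . . .
    . . . . . . X . . . .
T4:
  2·area = 150  (B↔C swapped to make it positive)
  edge (5, 5)→(22, 6): d=(17,1) right/bottom  bias=-1
  edge (22, 6)→(8, 14): d=(-14,8) right/bottom  bias=-1
  edge (8, 14)→(5, 5): d=(-3,-9) top-left  bias=+0
    (2,2)@(5, 5): e=[0,150,0] → .  [on edge]
    (3,3)@(7, 7): e=[32,106,12] → X
    (4,3)@(9, 7): e=[30,90,30] → X
    (5,3)@(11, 7): e=[28,74,48] → X
    (6,3)@(13, 7): e=[26,58,66] → X
    (7,3)@(15, 7): e=[24,42,84] → X
    (8,3)@(17, 7): e=[22,26,102] → X
    (9,3)@(19, 7): e=[20,10,120] → X
    (10,3)@(21, 7): e=[18,-6,138] → .
    (3,4)@(7, 9): e=[66,78,6] → X
    (8,4)@(17, 9): e=[56,-2,96] → .
    (9,4)@(19, 9): e=[54,-18,114] → .
    (3,5)@(7, 11): e=[100,50,0] → X  [on edge]
  covered (17 px):
    . . . . . . . . . . .
    . . . . . . . . . . .
    . . . . . . . . . . .
    . . . X X X X X X X .
    . . . X X X X X . . .
    . . . X X X X . . . .
    . . . . X . . . . . .
    . . . . . . . . . . .

Z-buffer (winner per pixel, '.' = empty):
  . . . . . . . . . . .
  . . . . . . . . . . .
  . . . 1 1 1 . . 0 . .
  . . . 4 4 2 4 0 0 4 .
  . . . 4 4 4 2 2 2 . .
  . . . 4 4 4 0 2 2 2 .
  . . . . 4 3 . 0 2 . .
  . . . . . . 3 . . . .

Answer: 4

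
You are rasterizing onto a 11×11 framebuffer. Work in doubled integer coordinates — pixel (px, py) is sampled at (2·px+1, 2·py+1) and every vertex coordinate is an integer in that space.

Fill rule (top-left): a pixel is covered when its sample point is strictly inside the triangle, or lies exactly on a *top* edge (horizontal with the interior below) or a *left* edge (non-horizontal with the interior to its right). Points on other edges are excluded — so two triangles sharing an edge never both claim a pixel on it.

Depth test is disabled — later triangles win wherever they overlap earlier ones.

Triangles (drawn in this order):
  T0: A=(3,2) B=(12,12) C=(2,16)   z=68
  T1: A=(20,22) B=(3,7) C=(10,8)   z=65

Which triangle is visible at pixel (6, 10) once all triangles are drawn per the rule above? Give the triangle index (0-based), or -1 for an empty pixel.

T0:
  2·area = 136
  edge (3, 2)→(12, 12): d=(9,10) right/bottom  bias=-1
  edge (12, 12)→(2, 16): d=(-10,4) right/bottom  bias=-1
  edge (2, 16)→(3, 2): d=(1,-14) top-left  bias=+0
    (1,1)@(3, 3): e=[9,126,1] → X
    (2,1)@(5, 3): e=[-11,118,29] → .
    (1,2)@(3, 5): e=[27,106,3] → X
    (2,2)@(5, 5): e=[7,98,31] → X
    (3,2)@(7, 5): e=[-13,90,59] → .
    (1,3)@(3, 7): e=[45,86,5] → X
    (3,3)@(7, 7): e=[5,70,61] → X
    (4,3)@(9, 7): e=[-15,62,89] → .
    (1,4)@(3, 9): e=[63,66,7] → X
    (4,4)@(9, 9): e=[3,42,91] → X
    (5,4)@(11, 9): e=[-17,34,119] → .
    (1,5)@(3, 11): e=[81,46,9] → X
  covered (20 px):
    . . . . . . . . . . .
    . X . . . . . . . . .
    . X X . . . . . . . .
    . X X X . . . . . . .
    . X X X X . . . . . .
    . X X X X X . . . . .
    . X X X X . . . . . .
    . X . . . . . . . . .
    . . . . . . . . . . .
    . . . . . . . . . . .
    . . . . . . . . . . .
T1:
  2·area = 88
  edge (20, 22)→(3, 7): d=(-17,-15) top-left  bias=+0
  edge (3, 7)→(10, 8): d=(7,1) right/bottom  bias=-1
  edge (10, 8)→(20, 22): d=(10,14) right/bottom  bias=-1
    (2,0)@(5, 1): e=[132,-44,0] → .  [on edge]
    (1,3)@(3, 7): e=[0,0,88] → .  [on edge]
    (3,4)@(7, 9): e=[26,10,52] → X
    (4,4)@(9, 9): e=[56,8,24] → X
    (5,4)@(11, 9): e=[86,6,-4] → .
    (8,4)@(17, 9): e=[176,0,-88] → .  [on edge]
    (3,5)@(7, 11): e=[-8,24,72] → .
    (4,5)@(9, 11): e=[22,22,44] → X
    (5,5)@(11, 11): e=[52,20,16] → X
    (6,5)@(13, 11): e=[82,18,-12] → .
    (4,6)@(9, 13): e=[-12,36,64] → .
    (5,6)@(11, 13): e=[18,34,36] → X
    (7,7)@(15, 15): e=[44,44,0] → .  [on edge]
  covered (10 px):
    . . . . . . . . . . .
    . . . . . . . . . . .
    . . . . . . . . . . .
    . . . . . . . . . . .
    . . . X X . . . . . .
    . . . . X X . . . . .
    . . . . . X X . . . .
    . . . . . . X . . . .
    . . . . . . . X . . .
    . . . . . . . . X . .
    . . . . . . . . . X .

Z-buffer (winner per pixel, '.' = empty):
  . . . . . . . . . . .
  . 0 . . . . . . . . .
  . 0 0 . . . . . . . .
  . 0 0 0 . . . . . . .
  . 0 0 1 1 . . . . . .
  . 0 0 0 1 1 . . . . .
  . 0 0 0 0 1 1 . . . .
  . 0 . . . . 1 . . . .
  . . . . . . . 1 . . .
  . . . . . . . . 1 . .
  . . . . . . . . . 1 .

Result: -1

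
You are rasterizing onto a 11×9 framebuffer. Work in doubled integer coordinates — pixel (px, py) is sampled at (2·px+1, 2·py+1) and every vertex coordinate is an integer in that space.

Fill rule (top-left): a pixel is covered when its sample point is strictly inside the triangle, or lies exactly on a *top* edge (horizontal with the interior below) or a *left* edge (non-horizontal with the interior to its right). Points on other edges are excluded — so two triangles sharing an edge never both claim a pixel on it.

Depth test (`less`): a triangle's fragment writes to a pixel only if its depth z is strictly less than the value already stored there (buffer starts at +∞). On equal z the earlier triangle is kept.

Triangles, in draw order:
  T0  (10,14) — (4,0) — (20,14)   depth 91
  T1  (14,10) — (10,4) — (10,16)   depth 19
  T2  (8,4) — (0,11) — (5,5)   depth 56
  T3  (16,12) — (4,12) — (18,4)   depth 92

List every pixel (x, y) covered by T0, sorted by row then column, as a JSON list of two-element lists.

T0:
  2·area = 140
  edge (10, 14)→(4, 0): d=(-6,-14) top-left  bias=+0
  edge (4, 0)→(20, 14): d=(16,14) right/bottom  bias=-1
  edge (20, 14)→(10, 14): d=(-10,0) right/bottom  bias=-1
    (2,0)@(5, 1): e=[8,2,130] → X
    (3,0)@(7, 1): e=[36,-26,130] → .
    (2,1)@(5, 3): e=[-4,34,110] → .
    (3,1)@(7, 3): e=[24,6,110] → X
    (4,1)@(9, 3): e=[52,-22,110] → .
    (3,2)@(7, 5): e=[12,38,90] → X
    (4,2)@(9, 5): e=[40,10,90] → X
    (5,2)@(11, 5): e=[68,-18,90] → .
    (3,3)@(7, 7): e=[0,70,70] → X  [on edge]
    (5,3)@(11, 7): e=[56,14,70] → X
    (6,3)@(13, 7): e=[84,-14,70] → .
    (3,4)@(7, 9): e=[-12,102,50] → .
  covered (18 px):
    . . X . . . . . . . .
    . . . X . . . . . . .
    . . . X X . . . . . .
    . . . X X X . . . . .
    . . . . X X X . . . .
    . . . . X X X X . . .
    . . . . . X X X X . .
    . . . . . . . . . . .
    . . . . . . . . . . .
T1:
  2·area = 48  (B↔C swapped to make it positive)
  edge (14, 10)→(10, 16): d=(-4,6) right/bottom  bias=-1
  edge (10, 16)→(10, 4): d=(0,-12) top-left  bias=+0
  edge (10, 4)→(14, 10): d=(4,6) right/bottom  bias=-1
    (5,3)@(11, 7): e=[30,12,6] → X
    (6,3)@(13, 7): e=[18,36,-6] → .
    (5,4)@(11, 9): e=[22,12,14] → X
    (6,4)@(13, 9): e=[10,36,2] → X
    (7,4)@(15, 9): e=[-2,60,-10] → .
    (5,5)@(11, 11): e=[14,12,22] → X
    (7,5)@(15, 11): e=[-10,60,-2] → .
    (5,6)@(11, 13): e=[6,12,30] → X
    (6,6)@(13, 13): e=[-6,36,18] → .
    (5,7)@(11, 15): e=[-2,12,38] → .
  covered (6 px):
    . . . . . . . . . . .
    . . . . . . . . . . .
    . . . . . . . . . . .
    . . . . . X . . . . .
    . . . . . X X . . . .
    . . . . . X X . . . .
    . . . . . X . . . . .
    . . . . . . . . . . .
    . . . . . . . . . . .
T2:
  2·area = 13
  edge (8, 4)→(0, 11): d=(-8,7) right/bottom  bias=-1
  edge (0, 11)→(5, 5): d=(5,-6) top-left  bias=+0
  edge (5, 5)→(8, 4): d=(3,-1) top-left  bias=+0
    (8,0)@(17, 1): e=[-39,52,0] → .  [on edge]
    (5,1)@(11, 3): e=[-13,26,0] → .  [on edge]
    (2,2)@(5, 5): e=[13,0,0] → X  [on edge]
    (3,2)@(7, 5): e=[-1,12,2] → .
    (2,3)@(5, 7): e=[-3,10,6] → .
  covered (1 px):
    . . . . . . . . . . .
    . . . . . . . . . . .
    . . X . . . . . . . .
    . . . . . . . . . . .
    . . . . . . . . . . .
    . . . . . . . . . . .
    . . . . . . . . . . .
    . . . . . . . . . . .
    . . . . . . . . . . .
T3:
  2·area = 96
  edge (16, 12)→(4, 12): d=(-12,0) right/bottom  bias=-1
  edge (4, 12)→(18, 4): d=(14,-8) top-left  bias=+0
  edge (18, 4)→(16, 12): d=(-2,8) right/bottom  bias=-1
    (8,2)@(17, 5): e=[84,6,6] → X
    (9,2)@(19, 5): e=[84,22,-10] → .
    (6,3)@(13, 7): e=[60,2,34] → X
    (7,3)@(15, 7): e=[60,18,18] → X
    (9,3)@(19, 7): e=[60,50,-14] → .
    (5,4)@(11, 9): e=[36,14,46] → X
    (8,4)@(17, 9): e=[36,62,-2] → .
    (3,5)@(7, 11): e=[12,10,74] → X
    (4,5)@(9, 11): e=[12,26,58] → X
    (8,5)@(17, 11): e=[12,90,-6] → .
    (3,6)@(7, 13): e=[-12,38,70] → .
    (4,6)@(9, 13): e=[-12,54,54] → .
  covered (12 px):
    . . . . . . . . . . .
    . . . . . . . . . . .
    . . . . . . . . X . .
    . . . . . . X X X . .
    . . . . . X X X . . .
    . . . X X X X X . . .
    . . . . . . . . . . .
    . . . . . . . . . . .
    . . . . . . . . . . .

Final: [[2,0],[3,1],[3,2],[4,2],[3,3],[4,3],[5,3],[4,4],[5,4],[6,4],[4,5],[5,5],[6,5],[7,5],[5,6],[6,6],[7,6],[8,6]]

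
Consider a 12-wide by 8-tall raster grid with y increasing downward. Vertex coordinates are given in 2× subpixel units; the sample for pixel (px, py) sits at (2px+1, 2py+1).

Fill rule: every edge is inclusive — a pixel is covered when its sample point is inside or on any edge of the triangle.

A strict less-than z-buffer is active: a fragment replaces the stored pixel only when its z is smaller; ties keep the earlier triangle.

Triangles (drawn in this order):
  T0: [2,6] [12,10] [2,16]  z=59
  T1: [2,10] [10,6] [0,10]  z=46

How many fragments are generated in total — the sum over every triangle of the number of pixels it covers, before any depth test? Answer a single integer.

T0:
  2·area = 100
  edge (2, 6)→(12, 10): d=(10,4) inclusive
  edge (12, 10)→(2, 16): d=(-10,6) inclusive
  edge (2, 16)→(2, 6): d=(0,-10) inclusive
    (1,3)@(3, 7): e=[6,84,10] → █
    (2,3)@(5, 7): e=[-2,72,30] → ·
    (8,3)@(17, 7): e=[-50,0,150] → ·  [on edge]
    (1,4)@(3, 9): e=[26,64,10] → █
    (2,4)@(5, 9): e=[18,52,30] → █
    (3,4)@(7, 9): e=[10,40,50] → █
    (4,4)@(9, 9): e=[2,28,70] → █
    (5,4)@(11, 9): e=[-6,16,90] → ·
    (1,5)@(3, 11): e=[46,44,10] → █
    (5,5)@(11, 11): e=[14,-4,90] → ·
    (1,6)@(3, 13): e=[66,24,10] → █
    (3,6)@(7, 13): e=[50,0,50] → █  [on edge]
  covered (13 px):
    · · · · · · · · · · · ·
    · · · · · · · · · · · ·
    · · · · · · · · · · · ·
    · █ · · · · · · · · · ·
    · █ █ █ █ · · · · · · ·
    · █ █ █ █ · · · · · · ·
    · █ █ █ · · · · · · · ·
    · █ · · · · · · · · · ·
T1:
  2·area = 8  (B↔C swapped to make it positive)
  edge (2, 10)→(0, 10): d=(-2,0) inclusive
  edge (0, 10)→(10, 6): d=(10,-4) inclusive
  edge (10, 6)→(2, 10): d=(-8,4) inclusive
    (1,4)@(3, 9): e=[2,2,4] → █
    (2,4)@(5, 9): e=[2,10,-4] → ·
    (1,5)@(3, 11): e=[-2,22,-12] → ·
  covered (1 px):
    · · · · · · · · · · · ·
    · · · · · · · · · · · ·
    · · · · · · · · · · · ·
    · · · · · · · · · · · ·
    · █ · · · · · · · · · ·
    · · · · · · · · · · · ·
    · · · · · · · · · · · ·
    · · · · · · · · · · · ·

Result: 14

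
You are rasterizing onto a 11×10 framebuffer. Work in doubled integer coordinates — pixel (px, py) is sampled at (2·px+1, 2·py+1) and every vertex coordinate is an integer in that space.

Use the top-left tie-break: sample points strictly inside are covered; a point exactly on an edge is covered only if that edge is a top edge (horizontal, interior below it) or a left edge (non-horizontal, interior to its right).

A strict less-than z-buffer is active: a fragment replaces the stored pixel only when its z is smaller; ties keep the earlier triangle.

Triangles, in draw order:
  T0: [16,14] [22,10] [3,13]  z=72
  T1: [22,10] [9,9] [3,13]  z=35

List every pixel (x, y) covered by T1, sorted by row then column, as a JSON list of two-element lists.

T0:
  2·area = 58  (B↔C swapped to make it positive)
  edge (16, 14)→(3, 13): d=(-13,-1) top-left  bias=+0
  edge (3, 13)→(22, 10): d=(19,-3) top-left  bias=+0
  edge (22, 10)→(16, 14): d=(-6,4) right/bottom  bias=-1
    (8,5)@(17, 11): e=[40,4,14] → #
    (9,5)@(19, 11): e=[42,10,6] → #
    (10,5)@(21, 11): e=[44,16,-2] → ·
    (1,6)@(3, 13): e=[0,0,58] → #  [on edge]
    (2,6)@(5, 13): e=[2,6,50] → #
    (3,6)@(7, 13): e=[4,12,42] → #
    (4,6)@(9, 13): e=[6,18,34] → #
    (5,6)@(11, 13): e=[8,24,26] → #
    (6,6)@(13, 13): e=[10,30,18] → #
    (7,6)@(15, 13): e=[12,36,10] → #
    (9,6)@(19, 13): e=[16,48,-6] → ·
    (1,7)@(3, 15): e=[-26,38,46] → ·
  covered (10 px):
    · · · · · · · · · · ·
    · · · · · · · · · · ·
    · · · · · · · · · · ·
    · · · · · · · · · · ·
    · · · · · · · · · · ·
    · · · · · · · · # # ·
    · # # # # # # # # · ·
    · · · · · · · · · · ·
    · · · · · · · · · · ·
    · · · · · · · · · · ·
T1:
  2·area = 58  (B↔C swapped to make it positive)
  edge (22, 10)→(3, 13): d=(-19,3) right/bottom  bias=-1
  edge (3, 13)→(9, 9): d=(6,-4) top-left  bias=+0
  edge (9, 9)→(22, 10): d=(13,1) right/bottom  bias=-1
    (10,0)@(21, 1): e=[174,0,-116] → ·  [on edge]
    (7,2)@(15, 5): e=[116,0,-58] → ·  [on edge]
    (4,4)@(9, 9): e=[58,0,0] → ·  [on edge]
    (3,5)@(7, 11): e=[26,4,28] → #
    (4,5)@(9, 11): e=[20,12,26] → #
    (5,5)@(11, 11): e=[14,20,24] → #
    (6,5)@(13, 11): e=[8,28,22] → #
    (7,5)@(15, 11): e=[2,36,20] → #
    (8,5)@(17, 11): e=[-4,44,18] → ·
    (1,6)@(3, 13): e=[0,0,58] → ·  [on edge]
    (3,6)@(7, 13): e=[-12,16,54] → ·
    (4,6)@(9, 13): e=[-18,24,52] → ·
  covered (5 px):
    · · · · · · · · · · ·
    · · · · · · · · · · ·
    · · · · · · · · · · ·
    · · · · · · · · · · ·
    · · · · · · · · · · ·
    · · · # # # # # · · ·
    · · · · · · · · · · ·
    · · · · · · · · · · ·
    · · · · · · · · · · ·
    · · · · · · · · · · ·

Final: [[3,5],[4,5],[5,5],[6,5],[7,5]]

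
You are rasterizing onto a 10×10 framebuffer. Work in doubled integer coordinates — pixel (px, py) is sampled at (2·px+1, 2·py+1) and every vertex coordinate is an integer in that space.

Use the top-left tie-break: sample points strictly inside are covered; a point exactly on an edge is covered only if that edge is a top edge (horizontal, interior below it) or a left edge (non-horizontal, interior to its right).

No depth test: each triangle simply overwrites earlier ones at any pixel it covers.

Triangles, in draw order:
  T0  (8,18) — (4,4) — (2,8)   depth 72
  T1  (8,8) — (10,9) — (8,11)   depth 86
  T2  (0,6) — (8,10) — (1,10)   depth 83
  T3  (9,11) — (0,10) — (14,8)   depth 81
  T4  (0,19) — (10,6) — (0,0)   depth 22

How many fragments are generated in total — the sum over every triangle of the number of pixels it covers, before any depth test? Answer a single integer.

T0:
  2·area = 44  (B↔C swapped to make it positive)
  edge (8, 18)→(2, 8): d=(-6,-10) top-left  bias=+0
  edge (2, 8)→(4, 4): d=(2,-4) top-left  bias=+0
  edge (4, 4)→(8, 18): d=(4,14) right/bottom  bias=-1
    (1,3)@(3, 7): e=[16,2,26] → █
    (2,3)@(5, 7): e=[36,10,-2] → ·
    (1,4)@(3, 9): e=[4,6,34] → █
    (2,4)@(5, 9): e=[24,14,6] → █
    (3,4)@(7, 9): e=[44,22,-22] → ·
    (1,5)@(3, 11): e=[-8,10,42] → ·
    (2,5)@(5, 11): e=[12,18,14] → █
    (3,5)@(7, 11): e=[32,26,-14] → ·
    (2,6)@(5, 13): e=[0,22,22] → █  [on edge]
    (3,6)@(7, 13): e=[20,30,-6] → ·
    (2,7)@(5, 15): e=[-12,26,30] → ·
    (3,7)@(7, 15): e=[8,34,2] → █
  covered (6 px):
    · · · · · · · · · ·
    · · · · · · · · · ·
    · · · · · · · · · ·
    · █ · · · · · · · ·
    · █ █ · · · · · · ·
    · · █ · · · · · · ·
    · · █ · · · · · · ·
    · · · █ · · · · · ·
    · · · · · · · · · ·
    · · · · · · · · · ·
T1:
  2·area = 6
  edge (8, 8)→(10, 9): d=(2,1) right/bottom  bias=-1
  edge (10, 9)→(8, 11): d=(-2,2) right/bottom  bias=-1
  edge (8, 11)→(8, 8): d=(0,-3) top-left  bias=+0
    (4,4)@(9, 9): e=[1,2,3] → █
    (5,4)@(11, 9): e=[-1,-2,9] → ·
    (4,5)@(9, 11): e=[5,-2,3] → ·
  covered (1 px):
    · · · · · · · · · ·
    · · · · · · · · · ·
    · · · · · · · · · ·
    · · · · · · · · · ·
    · · · · █ · · · · ·
    · · · · · · · · · ·
    · · · · · · · · · ·
    · · · · · · · · · ·
    · · · · · · · · · ·
    · · · · · · · · · ·
T2:
  2·area = 28
  edge (0, 6)→(8, 10): d=(8,4) right/bottom  bias=-1
  edge (8, 10)→(1, 10): d=(-7,0) right/bottom  bias=-1
  edge (1, 10)→(0, 6): d=(-1,-4) top-left  bias=+0
    (0,3)@(1, 7): e=[4,21,3] → █
    (1,3)@(3, 7): e=[-4,21,11] → ·
    (0,4)@(1, 9): e=[20,7,1] → █
    (1,4)@(3, 9): e=[12,7,9] → █
    (2,4)@(5, 9): e=[4,7,17] → █
    (3,4)@(7, 9): e=[-4,7,25] → ·
    (0,5)@(1, 11): e=[36,-7,-1] → ·
    (1,5)@(3, 11): e=[28,-7,7] → ·
    (2,5)@(5, 11): e=[20,-7,15] → ·
  covered (4 px):
    · · · · · · · · · ·
    · · · · · · · · · ·
    · · · · · · · · · ·
    █ · · · · · · · · ·
    █ █ █ · · · · · · ·
    · · · · · · · · · ·
    · · · · · · · · · ·
    · · · · · · · · · ·
    · · · · · · · · · ·
    · · · · · · · · · ·
T3:
  2·area = 32
  edge (9, 11)→(0, 10): d=(-9,-1) top-left  bias=+0
  edge (0, 10)→(14, 8): d=(14,-2) top-left  bias=+0
  edge (14, 8)→(9, 11): d=(-5,3) right/bottom  bias=-1
    (9,2)@(19, 5): e=[64,-32,0] → ·  [on edge]
    (3,4)@(7, 9): e=[16,0,16] → █  [on edge]
    (4,4)@(9, 9): e=[18,4,10] → █
    (5,4)@(11, 9): e=[20,8,4] → █
    (6,4)@(13, 9): e=[22,12,-2] → ·
    (3,5)@(7, 11): e=[-2,28,6] → ·
    (4,5)@(9, 11): e=[0,32,0] → ·  [on edge]
    (5,5)@(11, 11): e=[2,36,-6] → ·
  covered (3 px):
    · · · · · · · · · ·
    · · · · · · · · · ·
    · · · · · · · · · ·
    · · · · · · · · · ·
    · · · █ █ █ · · · ·
    · · · · · · · · · ·
    · · · · · · · · · ·
    · · · · · · · · · ·
    · · · · · · · · · ·
    · · · · · · · · · ·
T4:
  2·area = 190  (B↔C swapped to make it positive)
  edge (0, 19)→(0, 0): d=(0,-19) top-left  bias=+0
  edge (0, 0)→(10, 6): d=(10,6) right/bottom  bias=-1
  edge (10, 6)→(0, 19): d=(-10,13) right/bottom  bias=-1
    (0,0)@(1, 1): e=[19,4,167] → █
    (1,0)@(3, 1): e=[57,-8,141] → ·
    (0,1)@(1, 3): e=[19,24,147] → █
    (1,1)@(3, 3): e=[57,12,121] → █
    (2,1)@(5, 3): e=[95,0,95] → ·  [on edge]
    (0,2)@(1, 5): e=[19,44,127] → █
    (2,2)@(5, 5): e=[95,20,75] → █
    (3,2)@(7, 5): e=[133,8,49] → █
    (4,2)@(9, 5): e=[171,-4,23] → ·
    (0,3)@(1, 7): e=[19,64,107] → █
    (4,3)@(9, 7): e=[171,16,3] → █
    (5,3)@(11, 7): e=[209,4,-23] → ·
    (7,4)@(15, 9): e=[285,0,-95] → ·  [on edge]
  covered (24 px):
    █ · · · · · · · · ·
    █ █ · · · · · · · ·
    █ █ █ █ · · · · · ·
    █ █ █ █ █ · · · · ·
    █ █ █ █ · · · · · ·
    █ █ █ · · · · · · ·
    █ █ · · · · · · · ·
    █ █ · · · · · · · ·
    █ · · · · · · · · ·
    · · · · · · · · · ·

Final: 38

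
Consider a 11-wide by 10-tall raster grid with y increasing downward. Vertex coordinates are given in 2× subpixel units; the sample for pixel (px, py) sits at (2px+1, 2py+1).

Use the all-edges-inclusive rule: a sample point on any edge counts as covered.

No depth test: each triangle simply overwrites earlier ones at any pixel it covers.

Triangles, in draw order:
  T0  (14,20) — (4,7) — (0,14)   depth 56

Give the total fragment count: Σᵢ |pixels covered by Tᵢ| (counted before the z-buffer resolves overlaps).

T0:
  2·area = 122  (B↔C swapped to make it positive)
  edge (14, 20)→(0, 14): d=(-14,-6) inclusive
  edge (0, 14)→(4, 7): d=(4,-7) inclusive
  edge (4, 7)→(14, 20): d=(10,13) inclusive
    (1,4)@(3, 9): e=[88,1,33] → █
    (2,4)@(5, 9): e=[100,15,7] → █
    (3,4)@(7, 9): e=[112,29,-19] → ·
    (1,5)@(3, 11): e=[60,9,53] → █
    (3,5)@(7, 11): e=[84,37,1] → █
    (4,5)@(9, 11): e=[96,51,-25] → ·
    (0,6)@(1, 13): e=[20,3,99] → █
    (4,6)@(9, 13): e=[68,59,-5] → ·
    (0,7)@(1, 15): e=[-8,11,119] → ·
    (1,7)@(3, 15): e=[4,25,93] → █
    (4,7)@(9, 15): e=[40,67,15] → █
    (5,7)@(11, 15): e=[52,81,-11] → ·
    (3,8)@(7, 17): e=[0,61,61] → █  [on edge]
  covered (17 px):
    · · · · · · · · · · ·
    · · · · · · · · · · ·
    · · · · · · · · · · ·
    · · · · · · · · · · ·
    · █ █ · · · · · · · ·
    · █ █ █ · · · · · · ·
    █ █ █ █ · · · · · · ·
    · █ █ █ █ · · · · · ·
    · · · █ █ █ · · · · ·
    · · · · · · █ · · · ·

Answer: 17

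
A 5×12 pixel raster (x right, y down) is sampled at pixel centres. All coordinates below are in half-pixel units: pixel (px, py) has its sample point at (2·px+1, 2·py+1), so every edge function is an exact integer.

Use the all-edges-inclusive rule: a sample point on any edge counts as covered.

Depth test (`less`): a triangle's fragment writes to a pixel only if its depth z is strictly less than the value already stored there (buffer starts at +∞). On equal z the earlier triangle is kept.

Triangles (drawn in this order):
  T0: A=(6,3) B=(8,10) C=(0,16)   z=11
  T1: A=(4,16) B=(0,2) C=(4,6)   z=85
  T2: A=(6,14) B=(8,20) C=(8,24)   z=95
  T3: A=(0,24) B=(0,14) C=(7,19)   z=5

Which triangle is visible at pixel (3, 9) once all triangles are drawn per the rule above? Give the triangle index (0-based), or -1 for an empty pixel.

T0:
  2·area = 68
  edge (6, 3)→(8, 10): d=(2,7) inclusive
  edge (8, 10)→(0, 16): d=(-8,6) inclusive
  edge (0, 16)→(6, 3): d=(6,-13) inclusive
    (2,3)@(5, 7): e=[15,42,11] → █
    (3,3)@(7, 7): e=[1,30,37] → █
    (4,3)@(9, 7): e=[-13,18,63] → ·
    (2,4)@(5, 9): e=[19,26,23] → █
    (4,4)@(9, 9): e=[-9,2,75] → ·
    (1,5)@(3, 11): e=[37,22,9] → █
    (3,5)@(7, 11): e=[9,-2,61] → ·
    (1,6)@(3, 13): e=[41,6,21] → █
    (2,6)@(5, 13): e=[27,-6,47] → ·
    (0,7)@(1, 15): e=[59,2,7] → █
    (1,7)@(3, 15): e=[45,-10,33] → ·
    (0,8)@(1, 17): e=[63,-14,19] → ·
  covered (8 px):
    · · · · ·
    · · · · ·
    · · · · ·
    · · █ █ ·
    · · █ █ ·
    · █ █ · ·
    · █ · · ·
    █ · · · ·
    · · · · ·
    · · · · ·
    · · · · ·
    · · · · ·
T1:
  2·area = 40
  edge (4, 16)→(0, 2): d=(-4,-14) inclusive
  edge (0, 2)→(4, 6): d=(4,4) inclusive
  edge (4, 6)→(4, 16): d=(0,10) inclusive
    (0,1)@(1, 3): e=[10,0,30] → █  [on edge]
    (1,1)@(3, 3): e=[38,-8,10] → ·
    (0,2)@(1, 5): e=[2,8,30] → █
    (1,2)@(3, 5): e=[30,0,10] → █  [on edge]
    (2,2)@(5, 5): e=[58,-8,-10] → ·
    (0,3)@(1, 7): e=[-6,16,30] → ·
    (1,3)@(3, 7): e=[22,8,10] → █
    (2,3)@(5, 7): e=[50,0,-10] → ·  [on edge]
    (1,4)@(3, 9): e=[14,16,10] → █
    (2,4)@(5, 9): e=[42,8,-10] → ·
    (3,4)@(7, 9): e=[70,0,-30] → ·  [on edge]
    (1,5)@(3, 11): e=[6,24,10] → █
    (4,5)@(9, 11): e=[90,0,-50] → ·  [on edge]
  covered (6 px):
    · · · · ·
    █ · · · ·
    █ █ · · ·
    · █ · · ·
    · █ · · ·
    · █ · · ·
    · · · · ·
    · · · · ·
    · · · · ·
    · · · · ·
    · · · · ·
    · · · · ·
T2:
  2·area = 8
  edge (6, 14)→(8, 20): d=(2,6) inclusive
  edge (8, 20)→(8, 24): d=(0,4) inclusive
  edge (8, 24)→(6, 14): d=(-2,-10) inclusive
    (1,2)@(3, 5): e=[0,20,-12] → ·  [on edge]
    (2,4)@(5, 9): e=[-4,12,0] → ·  [on edge]
    (2,5)@(5, 11): e=[0,12,-4] → ·  [on edge]
    (3,8)@(7, 17): e=[0,4,4] → █  [on edge]
    (4,8)@(9, 17): e=[-12,-4,24] → ·
    (3,9)@(7, 19): e=[4,4,0] → █  [on edge]
    (4,9)@(9, 19): e=[-8,-4,20] → ·
    (3,10)@(7, 21): e=[8,4,-4] → ·
    (4,11)@(9, 23): e=[0,-4,12] → ·  [on edge]
  covered (2 px):
    · · · · ·
    · · · · ·
    · · · · ·
    · · · · ·
    · · · · ·
    · · · · ·
    · · · · ·
    · · · · ·
    · · · █ ·
    · · · █ ·
    · · · · ·
    · · · · ·
T3:
  2·area = 70
  edge (0, 24)→(0, 14): d=(0,-10) inclusive
  edge (0, 14)→(7, 19): d=(7,5) inclusive
  edge (7, 19)→(0, 24): d=(-7,5) inclusive
    (0,7)@(1, 15): e=[10,2,58] → █
    (1,7)@(3, 15): e=[30,-8,48] → ·
    (0,8)@(1, 17): e=[10,16,44] → █
    (1,8)@(3, 17): e=[30,6,34] → █
    (2,8)@(5, 17): e=[50,-4,24] → ·
    (0,9)@(1, 19): e=[10,30,30] → █
    (2,9)@(5, 19): e=[50,10,10] → █
    (3,9)@(7, 19): e=[70,0,0] → █  [on edge]
    (4,9)@(9, 19): e=[90,-10,-10] → ·
    (0,10)@(1, 21): e=[10,44,16] → █
    (2,10)@(5, 21): e=[50,24,-4] → ·
    (3,10)@(7, 21): e=[70,14,-14] → ·
  covered (10 px):
    · · · · ·
    · · · · ·
    · · · · ·
    · · · · ·
    · · · · ·
    · · · · ·
    · · · · ·
    █ · · · ·
    █ █ · · ·
    █ █ █ █ ·
    █ █ · · ·
    █ · · · ·

Z-buffer (winner per pixel, '.' = empty):
  . . . . .
  1 . . . .
  1 1 . . .
  . 1 0 0 .
  . 1 0 0 .
  . 0 0 . .
  . 0 . . .
  3 . . . .
  3 3 . 2 .
  3 3 3 3 .
  3 3 . . .
  3 . . . .

Result: 3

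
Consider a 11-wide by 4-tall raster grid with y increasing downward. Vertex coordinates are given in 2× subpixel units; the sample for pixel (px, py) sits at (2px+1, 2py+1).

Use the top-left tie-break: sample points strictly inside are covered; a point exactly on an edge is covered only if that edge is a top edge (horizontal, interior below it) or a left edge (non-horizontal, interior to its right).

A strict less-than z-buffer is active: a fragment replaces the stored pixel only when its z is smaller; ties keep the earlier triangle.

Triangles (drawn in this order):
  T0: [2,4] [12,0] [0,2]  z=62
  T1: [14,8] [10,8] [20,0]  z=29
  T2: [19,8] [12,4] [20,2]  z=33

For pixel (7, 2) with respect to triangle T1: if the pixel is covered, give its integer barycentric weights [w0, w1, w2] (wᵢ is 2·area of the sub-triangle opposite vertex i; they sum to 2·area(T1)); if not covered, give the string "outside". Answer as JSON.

T0:
  2·area = 28  (B↔C swapped to make it positive)
  edge (2, 4)→(0, 2): d=(-2,-2) top-left  bias=+0
  edge (0, 2)→(12, 0): d=(12,-2) top-left  bias=+0
  edge (12, 0)→(2, 4): d=(-10,4) right/bottom  bias=-1
    (3,0)@(7, 1): e=[16,2,10] → X
    (4,0)@(9, 1): e=[20,6,2] → X
    (5,0)@(11, 1): e=[24,10,-6] → .
    (0,1)@(1, 3): e=[0,14,14] → X  [on edge]
    (1,1)@(3, 3): e=[4,18,6] → X
    (2,1)@(5, 3): e=[8,22,-2] → .
    (3,1)@(7, 3): e=[12,26,-10] → .
    (4,1)@(9, 3): e=[16,30,-18] → .
    (0,2)@(1, 5): e=[-4,38,-6] → .
    (1,2)@(3, 5): e=[0,42,-14] → .  [on edge]
    (2,3)@(5, 7): e=[0,70,-42] → .  [on edge]
  covered (4 px):
    . . . X X . . . . . .
    X X . . . . . . . . .
    . . . . . . . . . . .
    . . . . . . . . . . .
T1:
  2·area = 32
  edge (14, 8)→(10, 8): d=(-4,0) right/bottom  bias=-1
  edge (10, 8)→(20, 0): d=(10,-8) top-left  bias=+0
  edge (20, 0)→(14, 8): d=(-6,8) right/bottom  bias=-1
    (9,0)@(19, 1): e=[28,2,2] → X
    (10,0)@(21, 1): e=[28,18,-14] → .
    (8,1)@(17, 3): e=[20,6,6] → X
    (9,1)@(19, 3): e=[20,22,-10] → .
    (7,2)@(15, 5): e=[12,10,10] → X
    (8,2)@(17, 5): e=[12,26,-6] → .
    (6,3)@(13, 7): e=[4,14,14] → X
    (7,3)@(15, 7): e=[4,30,-2] → .
  covered (4 px):
    . . . . . . . . . X .
    . . . . . . . . X . .
    . . . . . . . X . . .
    . . . . . . X . . . .
T2:
  2·area = 46
  edge (19, 8)→(12, 4): d=(-7,-4) top-left  bias=+0
  edge (12, 4)→(20, 2): d=(8,-2) top-left  bias=+0
  edge (20, 2)→(19, 8): d=(-1,6) right/bottom  bias=-1
    (8,1)@(17, 3): e=[27,2,17] → X
    (9,1)@(19, 3): e=[35,6,5] → X
    (10,1)@(21, 3): e=[43,10,-7] → .
    (7,2)@(15, 5): e=[5,14,27] → X
    (10,2)@(21, 5): e=[29,26,-9] → .
    (7,3)@(15, 7): e=[-9,30,25] → .
    (8,3)@(17, 7): e=[-1,34,13] → .
    (9,3)@(19, 7): e=[7,38,1] → X
    (10,3)@(21, 7): e=[15,42,-11] → .
  covered (6 px):
    . . . . . . . . . . .
    . . . . . . . . X X .
    . . . . . . . X X X .
    . . . . . . . . . X .

Result: [10,10,12]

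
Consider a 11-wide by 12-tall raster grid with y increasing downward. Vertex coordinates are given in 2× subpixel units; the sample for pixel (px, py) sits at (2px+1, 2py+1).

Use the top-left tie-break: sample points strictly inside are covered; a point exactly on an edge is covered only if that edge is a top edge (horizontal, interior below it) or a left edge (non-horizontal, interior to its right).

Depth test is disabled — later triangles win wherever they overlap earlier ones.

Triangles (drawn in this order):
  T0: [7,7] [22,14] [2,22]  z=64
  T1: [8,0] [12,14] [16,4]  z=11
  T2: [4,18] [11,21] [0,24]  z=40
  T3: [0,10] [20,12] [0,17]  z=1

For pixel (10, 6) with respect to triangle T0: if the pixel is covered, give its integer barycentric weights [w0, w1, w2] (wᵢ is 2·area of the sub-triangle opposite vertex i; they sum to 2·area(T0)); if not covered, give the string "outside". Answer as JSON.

T0:
  2·area = 260
  edge (7, 7)→(22, 14): d=(15,7) right/bottom  bias=-1
  edge (22, 14)→(2, 22): d=(-20,8) right/bottom  bias=-1
  edge (2, 22)→(7, 7): d=(5,-15) top-left  bias=+0
    (4,0)@(9, 1): e=[-104,364,0] → ·  [on edge]
    (3,3)@(7, 7): e=[0,260,0] → ·  [on edge]
    (3,4)@(7, 9): e=[30,220,10] → █
    (4,4)@(9, 9): e=[16,204,40] → █
    (5,4)@(11, 9): e=[2,188,70] → █
    (6,4)@(13, 9): e=[-12,172,100] → ·
    (3,5)@(7, 11): e=[60,180,20] → █
    (6,5)@(13, 11): e=[18,132,110] → █
    (7,5)@(15, 11): e=[4,116,140] → █
    (8,5)@(17, 11): e=[-10,100,170] → ·
    (2,6)@(5, 13): e=[104,156,0] → █  [on edge]
    (8,6)@(17, 13): e=[20,60,180] → █
    (1,9)@(3, 19): e=[208,52,0] → █  [on edge]
  covered (34 px):
    · · · · · · · · · · ·
    · · · · · · · · · · ·
    · · · · · · · · · · ·
    · · · · · · · · · · ·
    · · · █ █ █ · · · · ·
    · · · █ █ █ █ █ · · ·
    · · █ █ █ █ █ █ █ █ ·
    · · █ █ █ █ █ █ █ █ ·
    · · █ █ █ █ █ · · · ·
    · █ █ █ █ · · · · · ·
    · █ · · · · · · · · ·
    · · · · · · · · · · ·
T1:
  2·area = 96  (B↔C swapped to make it positive)
  edge (8, 0)→(16, 4): d=(8,4) right/bottom  bias=-1
  edge (16, 4)→(12, 14): d=(-4,10) right/bottom  bias=-1
  edge (12, 14)→(8, 0): d=(-4,-14) top-left  bias=+0
    (4,0)@(9, 1): e=[4,82,10] → █
    (5,0)@(11, 1): e=[-4,62,38] → ·
    (4,1)@(9, 3): e=[20,74,2] → █
    (5,1)@(11, 3): e=[12,54,30] → █
    (6,1)@(13, 3): e=[4,34,58] → █
    (7,1)@(15, 3): e=[-4,14,86] → ·
    (4,2)@(9, 5): e=[36,66,-6] → ·
    (5,2)@(11, 5): e=[28,46,22] → █
    (7,2)@(15, 5): e=[12,6,78] → █
    (8,2)@(17, 5): e=[4,-14,106] → ·
    (5,3)@(11, 7): e=[44,38,14] → █
    (7,3)@(15, 7): e=[28,-2,70] → ·
  covered (12 px):
    · · · · █ · · · · · ·
    · · · · █ █ █ · · · ·
    · · · · · █ █ █ · · ·
    · · · · · █ █ · · · ·
    · · · · · █ █ · · · ·
    · · · · · · █ · · · ·
    · · · · · · · · · · ·
    · · · · · · · · · · ·
    · · · · · · · · · · ·
    · · · · · · · · · · ·
    · · · · · · · · · · ·
    · · · · · · · · · · ·
T2:
  2·area = 54
  edge (4, 18)→(11, 21): d=(7,3) right/bottom  bias=-1
  edge (11, 21)→(0, 24): d=(-11,3) right/bottom  bias=-1
  edge (0, 24)→(4, 18): d=(4,-6) top-left  bias=+0
    (2,9)@(5, 19): e=[4,40,10] → █
    (3,9)@(7, 19): e=[-2,34,22] → ·
    (1,10)@(3, 21): e=[24,24,6] → █
    (3,10)@(7, 21): e=[12,12,30] → █
    (4,10)@(9, 21): e=[6,6,42] → █
    (5,10)@(11, 21): e=[0,0,54] → ·  [on edge]
    (0,11)@(1, 23): e=[44,8,2] → █
    (2,11)@(5, 23): e=[32,-4,26] → ·
    (3,11)@(7, 23): e=[26,-10,38] → ·
    (4,11)@(9, 23): e=[20,-16,50] → ·
  covered (7 px):
    · · · · · · · · · · ·
    · · · · · · · · · · ·
    · · · · · · · · · · ·
    · · · · · · · · · · ·
    · · · · · · · · · · ·
    · · · · · · · · · · ·
    · · · · · · · · · · ·
    · · · · · · · · · · ·
    · · · · · · · · · · ·
    · · █ · · · · · · · ·
    · █ █ █ █ · · · · · ·
    █ █ · · · · · · · · ·
T3:
  2·area = 140
  edge (0, 10)→(20, 12): d=(20,2) right/bottom  bias=-1
  edge (20, 12)→(0, 17): d=(-20,5) right/bottom  bias=-1
  edge (0, 17)→(0, 10): d=(0,-7) top-left  bias=+0
    (0,5)@(1, 11): e=[18,115,7] → █
    (1,5)@(3, 11): e=[14,105,21] → █
    (2,5)@(5, 11): e=[10,95,35] → █
    (3,5)@(7, 11): e=[6,85,49] → █
    (4,5)@(9, 11): e=[2,75,63] → █
    (5,5)@(11, 11): e=[-2,65,77] → ·
    (0,6)@(1, 13): e=[58,75,7] → █
    (5,6)@(11, 13): e=[38,25,77] → █
    (6,6)@(13, 13): e=[34,15,91] → █
    (7,6)@(15, 13): e=[30,5,105] → █
    (8,6)@(17, 13): e=[26,-5,119] → ·
    (0,7)@(1, 15): e=[98,35,7] → █
  covered (17 px):
    · · · · · · · · · · ·
    · · · · · · · · · · ·
    · · · · · · · · · · ·
    · · · · · · · · · · ·
    · · · · · · · · · · ·
    █ █ █ █ █ · · · · · ·
    █ █ █ █ █ █ █ █ · · ·
    █ █ █ █ · · · · · · ·
    · · · · · · · · · · ·
    · · · · · · · · · · ·
    · · · · · · · · · · ·
    · · · · · · · · · · ·

Result: "outside"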